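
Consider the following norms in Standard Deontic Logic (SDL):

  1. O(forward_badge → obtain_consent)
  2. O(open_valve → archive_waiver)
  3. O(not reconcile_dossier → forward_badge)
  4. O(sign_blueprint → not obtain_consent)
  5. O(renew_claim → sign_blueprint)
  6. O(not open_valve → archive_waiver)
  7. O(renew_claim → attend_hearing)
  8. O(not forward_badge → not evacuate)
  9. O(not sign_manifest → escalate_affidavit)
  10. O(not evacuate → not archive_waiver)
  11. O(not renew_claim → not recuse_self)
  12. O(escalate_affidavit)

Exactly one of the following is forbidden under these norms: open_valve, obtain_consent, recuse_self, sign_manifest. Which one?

recuse_self

By case analysis on not open_valve: premise 6 gives O(not open_valve → archive_waiver) and premise 2 gives O(open_valve → archive_waiver), so O(archive_waiver) either way.
The contrapositive of premise 10 (O(not evacuate → not archive_waiver)) is O(archive_waiver → evacuate), and O(archive_waiver) is already established, so O(evacuate).
The contrapositive of premise 8 (O(not forward_badge → not evacuate)) is O(evacuate → forward_badge), and O(evacuate) is already established, so O(forward_badge).
From O(forward_badge) and premise 1, O(forward_badge → obtain_consent), we obtain O(obtain_consent).
Premise 4 is O(sign_blueprint → not obtain_consent); contrapositively O(obtain_consent → not sign_blueprint). Since O(obtain_consent) holds, K gives O(not sign_blueprint).
The contrapositive of premise 5 (O(renew_claim → sign_blueprint)) is O(not sign_blueprint → not renew_claim), and O(not sign_blueprint) is already established, so O(not renew_claim).
With premise 11, O(not renew_claim → not recuse_self), the K-axiom yields O(not recuse_self).
So O(not recuse_self) holds, i.e. recuse_self is forbidden. None of the other listed options is forbidden under the premises.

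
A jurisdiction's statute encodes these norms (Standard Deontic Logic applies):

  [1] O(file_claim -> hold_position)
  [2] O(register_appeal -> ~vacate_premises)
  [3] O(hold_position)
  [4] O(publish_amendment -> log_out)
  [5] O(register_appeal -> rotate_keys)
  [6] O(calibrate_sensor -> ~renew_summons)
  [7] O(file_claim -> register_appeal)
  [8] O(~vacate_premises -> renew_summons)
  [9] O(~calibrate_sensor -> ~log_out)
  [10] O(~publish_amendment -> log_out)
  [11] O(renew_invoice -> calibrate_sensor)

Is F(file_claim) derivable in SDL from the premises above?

Yes

Premises 4 and 10 are O(publish_amendment -> log_out) and O(~publish_amendment -> log_out); every ideal world satisfies publish_amendment or ~publish_amendment, so in either case log_out holds — hence O(log_out).
Premise 9 is O(~calibrate_sensor -> ~log_out); contrapositively O(log_out -> calibrate_sensor). Since O(log_out) holds, K gives O(calibrate_sensor).
From O(calibrate_sensor) and premise 6, O(calibrate_sensor -> ~renew_summons), we obtain O(~renew_summons).
Premise 8 is O(~vacate_premises -> renew_summons); contrapositively O(~renew_summons -> vacate_premises). Since O(~renew_summons) holds, K gives O(vacate_premises).
Premise 2, O(register_appeal -> ~vacate_premises), contraposes to O(vacate_premises -> ~register_appeal); with O(vacate_premises) we get O(~register_appeal).
The contrapositive of premise 7 (O(file_claim -> register_appeal)) is O(~register_appeal -> ~file_claim), and O(~register_appeal) is already established, so O(~file_claim).
Premises 1, 3, 5, 11 do not contribute to this derivation.
So O(~file_claim) holds, i.e. F(file_claim). The claim follows.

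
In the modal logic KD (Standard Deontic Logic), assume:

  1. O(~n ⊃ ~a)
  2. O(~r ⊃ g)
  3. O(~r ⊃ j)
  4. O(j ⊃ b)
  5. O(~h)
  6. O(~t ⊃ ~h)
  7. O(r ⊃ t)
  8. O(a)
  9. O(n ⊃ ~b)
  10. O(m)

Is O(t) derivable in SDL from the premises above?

From premise 8 we have O(a).
Premise 1 is O(~n ⊃ ~a); contrapositively O(a ⊃ n). Since O(a) holds, K gives O(n).
Applying K to premise 9 (O(n ⊃ ~b)) and O(n) yields O(~b).
The contrapositive of premise 4 (O(j ⊃ b)) is O(~b ⊃ ~j), and O(~b) is already established, so O(~j).
Premise 3 is O(~r ⊃ j); contrapositively O(~j ⊃ r). Since O(~j) holds, K gives O(r).
Premise 7 is O(r ⊃ t); since O(r), deontic closure gives O(t).
Premises 2, 5, 6, 10 do not contribute to this derivation.
So O(t) follows.

Yes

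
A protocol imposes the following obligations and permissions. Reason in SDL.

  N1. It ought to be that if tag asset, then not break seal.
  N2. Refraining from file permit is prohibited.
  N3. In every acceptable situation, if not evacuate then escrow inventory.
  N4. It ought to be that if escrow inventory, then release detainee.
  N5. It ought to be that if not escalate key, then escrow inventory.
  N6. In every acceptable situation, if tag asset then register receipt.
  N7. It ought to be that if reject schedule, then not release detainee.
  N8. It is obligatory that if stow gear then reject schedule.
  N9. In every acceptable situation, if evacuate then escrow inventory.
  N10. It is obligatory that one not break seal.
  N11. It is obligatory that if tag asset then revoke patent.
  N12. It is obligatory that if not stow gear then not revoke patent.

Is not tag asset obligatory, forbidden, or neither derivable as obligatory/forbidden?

By case analysis on ¬evacuate: premise 3 gives O(¬evacuate → escrow_inventory) and premise 9 gives O(evacuate → escrow_inventory), so O(escrow_inventory) either way.
Premise 4 is O(escrow_inventory → release_detainee); since O(escrow_inventory), deontic closure gives O(release_detainee).
The contrapositive of premise 7 (O(reject_schedule → ¬release_detainee)) is O(release_detainee → ¬reject_schedule), and O(release_detainee) is already established, so O(¬reject_schedule).
Premise 8, O(stow_gear → reject_schedule), contraposes to O(¬reject_schedule → ¬stow_gear); with O(¬reject_schedule) we get O(¬stow_gear).
Premise 12 is O(¬stow_gear → ¬revoke_patent); since O(¬stow_gear), deontic closure gives O(¬revoke_patent).
The contrapositive of premise 11 (O(tag_asset → revoke_patent)) is O(¬revoke_patent → ¬tag_asset), and O(¬revoke_patent) is already established, so O(¬tag_asset).
Premises 1, 2, 5, 6, 10 do not contribute to this derivation.
Hence ¬tag_asset is obligatory.

Obligatory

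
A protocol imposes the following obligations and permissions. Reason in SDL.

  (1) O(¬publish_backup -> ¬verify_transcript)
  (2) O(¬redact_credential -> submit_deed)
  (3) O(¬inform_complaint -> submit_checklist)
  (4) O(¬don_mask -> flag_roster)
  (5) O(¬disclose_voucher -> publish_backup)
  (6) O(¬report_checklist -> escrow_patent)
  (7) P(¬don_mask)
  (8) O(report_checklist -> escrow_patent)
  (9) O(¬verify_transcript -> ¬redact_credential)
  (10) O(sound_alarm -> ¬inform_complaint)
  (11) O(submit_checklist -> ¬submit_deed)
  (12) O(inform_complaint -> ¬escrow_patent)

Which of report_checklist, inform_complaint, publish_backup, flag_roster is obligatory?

By case analysis on report_checklist: premise 8 gives O(report_checklist -> escrow_patent) and premise 6 gives O(¬report_checklist -> escrow_patent), so O(escrow_patent) either way.
Premise 12, O(inform_complaint -> ¬escrow_patent), contraposes to O(escrow_patent -> ¬inform_complaint); with O(escrow_patent) we get O(¬inform_complaint).
Premise 3 is O(¬inform_complaint -> submit_checklist); since O(¬inform_complaint), deontic closure gives O(submit_checklist).
From O(submit_checklist) and premise 11, O(submit_checklist -> ¬submit_deed), we obtain O(¬submit_deed).
Premise 2 is O(¬redact_credential -> submit_deed); contrapositively O(¬submit_deed -> redact_credential). Since O(¬submit_deed) holds, K gives O(redact_credential).
Premise 9, O(¬verify_transcript -> ¬redact_credential), contraposes to O(redact_credential -> verify_transcript); with O(redact_credential) we get O(verify_transcript).
The contrapositive of premise 1 (O(¬publish_backup -> ¬verify_transcript)) is O(verify_transcript -> publish_backup), and O(verify_transcript) is already established, so O(publish_backup).
So O(publish_backup) holds — publish_backup is obligatory. None of the other listed options is made obligatory by any chain of premises.

publish_backup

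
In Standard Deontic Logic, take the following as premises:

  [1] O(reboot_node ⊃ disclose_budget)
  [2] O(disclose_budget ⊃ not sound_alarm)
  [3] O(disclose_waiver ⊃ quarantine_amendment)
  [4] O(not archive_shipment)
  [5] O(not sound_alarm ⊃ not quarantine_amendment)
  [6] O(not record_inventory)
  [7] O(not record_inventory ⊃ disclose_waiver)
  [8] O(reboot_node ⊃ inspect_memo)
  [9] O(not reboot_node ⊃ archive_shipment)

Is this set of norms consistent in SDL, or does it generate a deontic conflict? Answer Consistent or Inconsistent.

Inconsistent

Premise 6 states O(not record_inventory) outright.
Premise 7 is O(not record_inventory ⊃ disclose_waiver); since O(not record_inventory), deontic closure gives O(disclose_waiver).
Applying K to premise 3 (O(disclose_waiver ⊃ quarantine_amendment)) and O(disclose_waiver) yields O(quarantine_amendment).
Premise 5, O(not sound_alarm ⊃ not quarantine_amendment), contraposes to O(quarantine_amendment ⊃ sound_alarm); with O(quarantine_amendment) we get O(sound_alarm).
Premise 2 is O(disclose_budget ⊃ not sound_alarm); contrapositively O(sound_alarm ⊃ not disclose_budget). Since O(sound_alarm) holds, K gives O(not disclose_budget).
The contrapositive of premise 1 (O(reboot_node ⊃ disclose_budget)) is O(not disclose_budget ⊃ not reboot_node), and O(not disclose_budget) is already established, so O(not reboot_node).
With premise 9, O(not reboot_node ⊃ archive_shipment), the K-axiom yields O(archive_shipment).
But premise 4 directly asserts O(not archive_shipment).
We now have both O(archive_shipment) and O(not archive_shipment) — archive_shipment is simultaneously obligatory and forbidden, violating the D-axiom.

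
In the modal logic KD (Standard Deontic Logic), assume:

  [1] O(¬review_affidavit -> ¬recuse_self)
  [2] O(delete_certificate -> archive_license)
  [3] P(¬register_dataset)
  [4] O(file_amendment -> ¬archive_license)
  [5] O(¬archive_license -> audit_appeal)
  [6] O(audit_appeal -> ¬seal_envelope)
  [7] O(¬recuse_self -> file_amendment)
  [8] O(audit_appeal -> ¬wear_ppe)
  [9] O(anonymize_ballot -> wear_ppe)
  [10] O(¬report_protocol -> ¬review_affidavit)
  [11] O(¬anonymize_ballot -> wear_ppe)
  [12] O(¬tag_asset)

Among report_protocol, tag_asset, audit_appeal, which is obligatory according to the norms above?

Premises 11 and 9 are O(¬anonymize_ballot -> wear_ppe) and O(anonymize_ballot -> wear_ppe); every ideal world satisfies ¬anonymize_ballot or anonymize_ballot, so in either case wear_ppe holds — hence O(wear_ppe).
Premise 8, O(audit_appeal -> ¬wear_ppe), contraposes to O(wear_ppe -> ¬audit_appeal); with O(wear_ppe) we get O(¬audit_appeal).
Premise 5, O(¬archive_license -> audit_appeal), contraposes to O(¬audit_appeal -> archive_license); with O(¬audit_appeal) we get O(archive_license).
Premise 4, O(file_amendment -> ¬archive_license), contraposes to O(archive_license -> ¬file_amendment); with O(archive_license) we get O(¬file_amendment).
Premise 7, O(¬recuse_self -> file_amendment), contraposes to O(¬file_amendment -> recuse_self); with O(¬file_amendment) we get O(recuse_self).
Premise 1, O(¬review_affidavit -> ¬recuse_self), contraposes to O(recuse_self -> review_affidavit); with O(recuse_self) we get O(review_affidavit).
Premise 10, O(¬report_protocol -> ¬review_affidavit), contraposes to O(review_affidavit -> report_protocol); with O(review_affidavit) we get O(report_protocol).
So O(report_protocol) holds — report_protocol is obligatory. None of the other listed options is made obligatory by any chain of premises.

report_protocol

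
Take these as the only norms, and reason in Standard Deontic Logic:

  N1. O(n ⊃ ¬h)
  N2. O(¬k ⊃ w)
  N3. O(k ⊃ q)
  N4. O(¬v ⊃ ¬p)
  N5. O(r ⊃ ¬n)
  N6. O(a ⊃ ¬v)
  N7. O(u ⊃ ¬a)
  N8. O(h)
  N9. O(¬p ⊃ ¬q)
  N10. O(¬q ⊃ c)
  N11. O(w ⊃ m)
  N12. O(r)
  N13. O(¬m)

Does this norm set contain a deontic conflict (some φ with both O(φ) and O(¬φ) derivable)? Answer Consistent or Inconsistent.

Premise 1 is O(n ⊃ ¬h), but O(n) is not derivable from the premises, so it does not yield O(¬h).
So O(¬h) is not derivable, and the apparent clash with O(h) does not arise.
A world satisfying every obligation exists (e.g. a=false, c=false, h=true, k=true, m=false, n=false, p=true, q=true, r=true, u=false, v=true, w=false); no atom is both obligatory and forbidden, so the set is consistent.

Consistent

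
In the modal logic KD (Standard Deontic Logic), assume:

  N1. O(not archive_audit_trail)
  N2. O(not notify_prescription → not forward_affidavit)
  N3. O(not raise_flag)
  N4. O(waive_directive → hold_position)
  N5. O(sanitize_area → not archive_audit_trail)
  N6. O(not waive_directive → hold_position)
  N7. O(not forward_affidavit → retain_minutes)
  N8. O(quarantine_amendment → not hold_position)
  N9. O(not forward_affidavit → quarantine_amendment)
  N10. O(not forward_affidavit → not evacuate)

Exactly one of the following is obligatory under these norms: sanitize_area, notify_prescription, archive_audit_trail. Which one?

Premises 4 and 6 cover both cases: O(waive_directive → hold_position) and O(not waive_directive → hold_position). Since waive_directive ∨ not waive_directive is a tautology, O(hold_position) follows.
Premise 8 is O(quarantine_amendment → not hold_position); contrapositively O(hold_position → not quarantine_amendment). Since O(hold_position) holds, K gives O(not quarantine_amendment).
Premise 9, O(not forward_affidavit → quarantine_amendment), contraposes to O(not quarantine_amendment → forward_affidavit); with O(not quarantine_amendment) we get O(forward_affidavit).
Premise 2, O(not notify_prescription → not forward_affidavit), contraposes to O(forward_affidavit → notify_prescription); with O(forward_affidavit) we get O(notify_prescription).
So O(notify_prescription) holds — notify_prescription is obligatory. None of the other listed options is made obligatory by any chain of premises.

notify_prescription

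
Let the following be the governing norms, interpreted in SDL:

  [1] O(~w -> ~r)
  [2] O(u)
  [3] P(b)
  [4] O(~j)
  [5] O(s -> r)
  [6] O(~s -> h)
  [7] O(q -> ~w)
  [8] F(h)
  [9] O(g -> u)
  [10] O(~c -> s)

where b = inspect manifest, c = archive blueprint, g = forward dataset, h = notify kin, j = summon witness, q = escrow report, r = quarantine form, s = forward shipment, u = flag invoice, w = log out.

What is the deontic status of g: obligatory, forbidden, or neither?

Neither

Premise 9 is O(g -> u); even if O(u) held, inferring O(g) would be affirming the consequent — invalid.
No premise or chain of K-axiom applications forces O(g), and none forces O(~g). So g is neither obligatory nor forbidden under these norms.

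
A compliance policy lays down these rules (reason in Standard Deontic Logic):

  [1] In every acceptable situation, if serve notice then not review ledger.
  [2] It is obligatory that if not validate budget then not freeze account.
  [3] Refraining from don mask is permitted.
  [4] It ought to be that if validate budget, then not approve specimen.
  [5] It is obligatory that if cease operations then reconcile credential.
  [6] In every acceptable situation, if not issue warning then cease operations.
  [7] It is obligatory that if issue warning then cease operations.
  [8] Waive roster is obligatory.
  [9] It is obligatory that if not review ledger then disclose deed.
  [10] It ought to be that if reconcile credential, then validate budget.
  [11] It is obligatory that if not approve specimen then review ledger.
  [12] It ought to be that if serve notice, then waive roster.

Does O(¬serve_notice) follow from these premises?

Yes

Premises 7 and 6 cover both cases: O(issue_warning → cease_operations) and O(¬issue_warning → cease_operations). Since issue_warning ∨ ¬issue_warning is a tautology, O(cease_operations) follows.
From O(cease_operations) and premise 5, O(cease_operations → reconcile_credential), we obtain O(reconcile_credential).
Premise 10 is O(reconcile_credential → validate_budget); since O(reconcile_credential), deontic closure gives O(validate_budget).
Premise 4 is O(validate_budget → ¬approve_specimen); since O(validate_budget), deontic closure gives O(¬approve_specimen).
From O(¬approve_specimen) and premise 11, O(¬approve_specimen → review_ledger), we obtain O(review_ledger).
Premise 1, O(serve_notice → ¬review_ledger), contraposes to O(review_ledger → ¬serve_notice); with O(review_ledger) we get O(¬serve_notice).
Premises 2, 3, 8, 9, 12 do not contribute to this derivation.
So O(¬serve_notice) follows.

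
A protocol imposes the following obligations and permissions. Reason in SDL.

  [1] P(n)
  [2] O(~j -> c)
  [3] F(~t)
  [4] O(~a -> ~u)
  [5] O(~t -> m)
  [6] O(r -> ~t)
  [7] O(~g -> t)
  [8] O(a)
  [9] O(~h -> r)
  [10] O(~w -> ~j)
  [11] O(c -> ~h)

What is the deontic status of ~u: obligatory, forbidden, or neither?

Premise 4 is O(~a -> ~u), but O(~a) is not derivable from the premises, so it does not yield O(~u).
No premise or chain of K-axiom applications forces O(~u), and none forces O(u). So ~u is neither obligatory nor forbidden under these norms.

Neither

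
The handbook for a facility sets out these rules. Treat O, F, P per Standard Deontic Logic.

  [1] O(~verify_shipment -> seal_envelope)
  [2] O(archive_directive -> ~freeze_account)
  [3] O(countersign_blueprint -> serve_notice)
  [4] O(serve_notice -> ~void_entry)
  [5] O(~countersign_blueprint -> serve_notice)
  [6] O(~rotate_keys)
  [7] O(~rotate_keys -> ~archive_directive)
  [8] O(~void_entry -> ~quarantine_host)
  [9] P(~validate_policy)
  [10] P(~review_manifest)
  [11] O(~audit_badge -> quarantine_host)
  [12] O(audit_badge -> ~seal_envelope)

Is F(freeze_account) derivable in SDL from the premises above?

Premise 2 is O(archive_directive -> ~freeze_account), but O(archive_directive) is not derivable from the premises, so it does not yield O(~freeze_account).
No other premise forces O(~freeze_account). An ideal world satisfying every premise can still have freeze_account true, so F(freeze_account) is not derivable.

No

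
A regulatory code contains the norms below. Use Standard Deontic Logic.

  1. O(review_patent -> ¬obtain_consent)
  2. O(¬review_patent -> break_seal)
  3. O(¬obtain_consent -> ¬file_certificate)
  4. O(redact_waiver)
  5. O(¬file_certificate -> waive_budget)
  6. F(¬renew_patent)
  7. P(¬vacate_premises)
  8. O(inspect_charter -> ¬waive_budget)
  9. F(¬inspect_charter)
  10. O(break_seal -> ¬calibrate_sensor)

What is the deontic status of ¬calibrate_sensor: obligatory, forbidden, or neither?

Obligatory

Premise 9, F(¬inspect_charter), is equivalent to O(inspect_charter).
With premise 8, O(inspect_charter -> ¬waive_budget), the K-axiom yields O(¬waive_budget).
Premise 5 is O(¬file_certificate -> waive_budget); contrapositively O(¬waive_budget -> file_certificate). Since O(¬waive_budget) holds, K gives O(file_certificate).
The contrapositive of premise 3 (O(¬obtain_consent -> ¬file_certificate)) is O(file_certificate -> obtain_consent), and O(file_certificate) is already established, so O(obtain_consent).
Premise 1 is O(review_patent -> ¬obtain_consent); contrapositively O(obtain_consent -> ¬review_patent). Since O(obtain_consent) holds, K gives O(¬review_patent).
From O(¬review_patent) and premise 2, O(¬review_patent -> break_seal), we obtain O(break_seal).
With premise 10, O(break_seal -> ¬calibrate_sensor), the K-axiom yields O(¬calibrate_sensor).
Premises 4, 6, 7 do not contribute to this derivation.
Hence ¬calibrate_sensor is obligatory.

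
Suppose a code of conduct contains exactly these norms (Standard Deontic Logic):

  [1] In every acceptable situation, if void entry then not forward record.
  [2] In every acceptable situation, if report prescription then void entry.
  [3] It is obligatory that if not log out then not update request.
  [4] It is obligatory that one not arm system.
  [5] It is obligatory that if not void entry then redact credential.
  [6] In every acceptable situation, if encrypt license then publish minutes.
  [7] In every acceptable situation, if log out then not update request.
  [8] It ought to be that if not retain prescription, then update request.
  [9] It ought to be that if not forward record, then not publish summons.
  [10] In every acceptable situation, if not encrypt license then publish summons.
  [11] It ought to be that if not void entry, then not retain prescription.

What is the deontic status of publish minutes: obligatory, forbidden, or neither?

Obligatory

Premises 3 and 7 are O(¬log_out → ¬update_request) and O(log_out → ¬update_request); every ideal world satisfies ¬log_out or log_out, so in either case ¬update_request holds — hence O(¬update_request).
Premise 8 is O(¬retain_prescription → update_request); contrapositively O(¬update_request → retain_prescription). Since O(¬update_request) holds, K gives O(retain_prescription).
The contrapositive of premise 11 (O(¬void_entry → ¬retain_prescription)) is O(retain_prescription → void_entry), and O(retain_prescription) is already established, so O(void_entry).
From O(void_entry) and premise 1, O(void_entry → ¬forward_record), we obtain O(¬forward_record).
From O(¬forward_record) and premise 9, O(¬forward_record → ¬publish_summons), we obtain O(¬publish_summons).
Premise 10, O(¬encrypt_license → publish_summons), contraposes to O(¬publish_summons → encrypt_license); with O(¬publish_summons) we get O(encrypt_license).
With premise 6, O(encrypt_license → publish_minutes), the K-axiom yields O(publish_minutes).
Premises 2, 4, 5 do not contribute to this derivation.
Hence publish_minutes is obligatory.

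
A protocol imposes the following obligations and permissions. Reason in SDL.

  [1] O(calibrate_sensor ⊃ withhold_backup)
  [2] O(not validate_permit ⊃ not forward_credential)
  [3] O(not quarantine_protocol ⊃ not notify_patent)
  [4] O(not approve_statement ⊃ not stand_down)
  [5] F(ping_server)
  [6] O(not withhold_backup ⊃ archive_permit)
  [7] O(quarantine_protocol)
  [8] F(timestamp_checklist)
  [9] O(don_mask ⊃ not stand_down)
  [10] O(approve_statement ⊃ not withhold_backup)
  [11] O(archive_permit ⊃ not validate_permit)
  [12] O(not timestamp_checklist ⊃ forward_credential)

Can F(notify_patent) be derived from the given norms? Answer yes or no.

Premise 3 is O(not quarantine_protocol ⊃ not notify_patent), but O(not quarantine_protocol) is not derivable from the premises, so it does not yield O(not notify_patent).
No other premise forces O(not notify_patent). An ideal world satisfying every premise can still have notify_patent true, so F(notify_patent) is not derivable.

No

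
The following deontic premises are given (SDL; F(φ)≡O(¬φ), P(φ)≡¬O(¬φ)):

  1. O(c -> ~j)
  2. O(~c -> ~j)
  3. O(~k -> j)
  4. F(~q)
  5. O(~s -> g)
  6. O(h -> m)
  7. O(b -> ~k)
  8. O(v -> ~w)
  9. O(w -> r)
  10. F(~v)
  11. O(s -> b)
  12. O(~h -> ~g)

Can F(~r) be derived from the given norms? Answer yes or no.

No

Premise 9 is O(w -> r), but O(w) is not derivable from the premises, so it does not yield O(r).
No other premise forces O(r). An ideal world satisfying every premise can still have ~r true, so F(~r) is not derivable.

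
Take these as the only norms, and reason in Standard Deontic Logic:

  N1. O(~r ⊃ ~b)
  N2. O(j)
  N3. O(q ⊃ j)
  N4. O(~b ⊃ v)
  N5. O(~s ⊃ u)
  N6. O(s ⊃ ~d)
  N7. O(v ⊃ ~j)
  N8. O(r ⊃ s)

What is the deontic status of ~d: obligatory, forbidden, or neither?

Obligatory

Premise 2 gives O(j).
Premise 7 is O(v ⊃ ~j); contrapositively O(j ⊃ ~v). Since O(j) holds, K gives O(~v).
Premise 4 is O(~b ⊃ v); contrapositively O(~v ⊃ b). Since O(~v) holds, K gives O(b).
The contrapositive of premise 1 (O(~r ⊃ ~b)) is O(b ⊃ r), and O(b) is already established, so O(r).
With premise 8, O(r ⊃ s), the K-axiom yields O(s).
From O(s) and premise 6, O(s ⊃ ~d), we obtain O(~d).
Premises 3, 5 do not contribute to this derivation.
Hence ~d is obligatory.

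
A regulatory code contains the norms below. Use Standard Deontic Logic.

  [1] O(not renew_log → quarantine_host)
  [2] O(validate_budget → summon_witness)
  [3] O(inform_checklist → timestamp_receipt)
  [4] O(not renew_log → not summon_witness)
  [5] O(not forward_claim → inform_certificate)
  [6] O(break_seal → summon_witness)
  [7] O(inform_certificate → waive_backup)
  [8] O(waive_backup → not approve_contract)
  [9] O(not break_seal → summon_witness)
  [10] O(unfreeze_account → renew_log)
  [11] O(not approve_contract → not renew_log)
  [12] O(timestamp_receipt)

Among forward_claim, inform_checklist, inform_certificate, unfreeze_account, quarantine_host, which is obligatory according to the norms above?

forward_claim

Premises 6 and 9 are O(break_seal → summon_witness) and O(not break_seal → summon_witness); every ideal world satisfies break_seal or not break_seal, so in either case summon_witness holds — hence O(summon_witness).
Premise 4 is O(not renew_log → not summon_witness); contrapositively O(summon_witness → renew_log). Since O(summon_witness) holds, K gives O(renew_log).
The contrapositive of premise 11 (O(not approve_contract → not renew_log)) is O(renew_log → approve_contract), and O(renew_log) is already established, so O(approve_contract).
Premise 8, O(waive_backup → not approve_contract), contraposes to O(approve_contract → not waive_backup); with O(approve_contract) we get O(not waive_backup).
Premise 7, O(inform_certificate → waive_backup), contraposes to O(not waive_backup → not inform_certificate); with O(not waive_backup) we get O(not inform_certificate).
Premise 5, O(not forward_claim → inform_certificate), contraposes to O(not inform_certificate → forward_claim); with O(not inform_certificate) we get O(forward_claim).
So O(forward_claim) holds — forward_claim is obligatory. None of the other listed options is made obligatory by any chain of premises.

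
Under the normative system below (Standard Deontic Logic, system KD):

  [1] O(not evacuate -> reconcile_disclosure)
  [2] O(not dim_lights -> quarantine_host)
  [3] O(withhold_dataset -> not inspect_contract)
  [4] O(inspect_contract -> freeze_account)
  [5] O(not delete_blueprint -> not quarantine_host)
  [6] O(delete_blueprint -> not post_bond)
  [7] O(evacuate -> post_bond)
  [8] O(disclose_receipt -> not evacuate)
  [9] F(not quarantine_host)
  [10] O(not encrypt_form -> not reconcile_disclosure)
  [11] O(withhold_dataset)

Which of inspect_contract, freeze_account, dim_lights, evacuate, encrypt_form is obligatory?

Premise 9, F(not quarantine_host), is equivalent to O(quarantine_host).
Premise 5 is O(not delete_blueprint -> not quarantine_host); contrapositively O(quarantine_host -> delete_blueprint). Since O(quarantine_host) holds, K gives O(delete_blueprint).
With premise 6, O(delete_blueprint -> not post_bond), the K-axiom yields O(not post_bond).
The contrapositive of premise 7 (O(evacuate -> post_bond)) is O(not post_bond -> not evacuate), and O(not post_bond) is already established, so O(not evacuate).
Applying K to premise 1 (O(not evacuate -> reconcile_disclosure)) and O(not evacuate) yields O(reconcile_disclosure).
Premise 10, O(not encrypt_form -> not reconcile_disclosure), contraposes to O(reconcile_disclosure -> encrypt_form); with O(reconcile_disclosure) we get O(encrypt_form).
So O(encrypt_form) holds — encrypt_form is obligatory. None of the other listed options is made obligatory by any chain of premises.

encrypt_form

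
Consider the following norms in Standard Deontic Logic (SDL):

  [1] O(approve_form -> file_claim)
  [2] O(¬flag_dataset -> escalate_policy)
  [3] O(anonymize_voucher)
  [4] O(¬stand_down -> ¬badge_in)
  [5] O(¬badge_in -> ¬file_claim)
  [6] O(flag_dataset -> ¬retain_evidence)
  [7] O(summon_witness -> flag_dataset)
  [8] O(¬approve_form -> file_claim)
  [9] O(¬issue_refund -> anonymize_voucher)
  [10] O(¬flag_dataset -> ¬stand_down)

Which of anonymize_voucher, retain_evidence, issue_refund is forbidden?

retain_evidence

Premises 8 and 1 are O(¬approve_form -> file_claim) and O(approve_form -> file_claim); every ideal world satisfies ¬approve_form or approve_form, so in either case file_claim holds — hence O(file_claim).
Premise 5 is O(¬badge_in -> ¬file_claim); contrapositively O(file_claim -> badge_in). Since O(file_claim) holds, K gives O(badge_in).
Premise 4 is O(¬stand_down -> ¬badge_in); contrapositively O(badge_in -> stand_down). Since O(badge_in) holds, K gives O(stand_down).
The contrapositive of premise 10 (O(¬flag_dataset -> ¬stand_down)) is O(stand_down -> flag_dataset), and O(stand_down) is already established, so O(flag_dataset).
From O(flag_dataset) and premise 6, O(flag_dataset -> ¬retain_evidence), we obtain O(¬retain_evidence).
So O(¬retain_evidence) holds, i.e. retain_evidence is forbidden. None of the other listed options is forbidden under the premises.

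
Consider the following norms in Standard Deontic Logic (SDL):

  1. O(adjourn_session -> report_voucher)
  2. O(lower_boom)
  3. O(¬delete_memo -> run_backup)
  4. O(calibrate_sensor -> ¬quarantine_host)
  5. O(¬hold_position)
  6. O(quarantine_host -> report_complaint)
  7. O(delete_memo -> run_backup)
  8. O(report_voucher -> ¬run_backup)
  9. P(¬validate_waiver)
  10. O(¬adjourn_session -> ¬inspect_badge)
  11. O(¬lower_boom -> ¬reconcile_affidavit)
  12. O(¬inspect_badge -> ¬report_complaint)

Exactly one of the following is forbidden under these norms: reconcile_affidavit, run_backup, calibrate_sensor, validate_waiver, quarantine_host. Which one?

By case analysis on ¬delete_memo: premise 3 gives O(¬delete_memo -> run_backup) and premise 7 gives O(delete_memo -> run_backup), so O(run_backup) either way.
Premise 8 is O(report_voucher -> ¬run_backup); contrapositively O(run_backup -> ¬report_voucher). Since O(run_backup) holds, K gives O(¬report_voucher).
Premise 1 is O(adjourn_session -> report_voucher); contrapositively O(¬report_voucher -> ¬adjourn_session). Since O(¬report_voucher) holds, K gives O(¬adjourn_session).
Premise 10 is O(¬adjourn_session -> ¬inspect_badge); since O(¬adjourn_session), deontic closure gives O(¬inspect_badge).
Premise 12 is O(¬inspect_badge -> ¬report_complaint); since O(¬inspect_badge), deontic closure gives O(¬report_complaint).
The contrapositive of premise 6 (O(quarantine_host -> report_complaint)) is O(¬report_complaint -> ¬quarantine_host), and O(¬report_complaint) is already established, so O(¬quarantine_host).
So O(¬quarantine_host) holds, i.e. quarantine_host is forbidden. None of the other listed options is forbidden under the premises.

quarantine_host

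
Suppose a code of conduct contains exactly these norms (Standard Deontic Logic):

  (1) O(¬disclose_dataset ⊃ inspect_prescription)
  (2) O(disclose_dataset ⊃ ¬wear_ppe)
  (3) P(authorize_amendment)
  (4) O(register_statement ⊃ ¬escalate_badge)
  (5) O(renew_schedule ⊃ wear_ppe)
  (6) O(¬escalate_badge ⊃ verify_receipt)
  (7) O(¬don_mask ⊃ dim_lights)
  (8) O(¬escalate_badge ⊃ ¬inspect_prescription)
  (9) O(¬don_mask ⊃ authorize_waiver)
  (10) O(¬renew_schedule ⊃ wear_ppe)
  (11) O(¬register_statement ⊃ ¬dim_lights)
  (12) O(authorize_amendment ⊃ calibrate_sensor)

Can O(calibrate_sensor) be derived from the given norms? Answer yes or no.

Premise 12 is O(authorize_amendment ⊃ calibrate_sensor), but O(authorize_amendment) is not derivable from the premises (the permission P(authorize_amendment) asserts only ¬O(¬authorize_amendment), not O(authorize_amendment)), so it does not yield O(calibrate_sensor).
No other premise forces O(calibrate_sensor). An ideal world satisfying every premise can still have calibrate_sensor false, so O(calibrate_sensor) is not derivable.

No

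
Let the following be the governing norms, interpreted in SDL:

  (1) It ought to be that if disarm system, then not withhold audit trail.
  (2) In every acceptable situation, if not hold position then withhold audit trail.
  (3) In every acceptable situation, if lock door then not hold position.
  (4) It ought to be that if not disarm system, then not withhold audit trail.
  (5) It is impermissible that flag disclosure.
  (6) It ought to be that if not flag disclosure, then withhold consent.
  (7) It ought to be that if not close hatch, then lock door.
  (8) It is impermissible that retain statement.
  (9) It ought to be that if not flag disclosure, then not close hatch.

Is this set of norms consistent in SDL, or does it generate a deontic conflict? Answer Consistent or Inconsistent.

Inconsistent

Premises 4 and 1 cover both cases: O(¬disarm_system → ¬withhold_audit_trail) and O(disarm_system → ¬withhold_audit_trail). Since ¬disarm_system ∨ disarm_system is a tautology, O(¬withhold_audit_trail) follows.
Premise 2 is O(¬hold_position → withhold_audit_trail); contrapositively O(¬withhold_audit_trail → hold_position). Since O(¬withhold_audit_trail) holds, K gives O(hold_position).
The contrapositive of premise 3 (O(lock_door → ¬hold_position)) is O(hold_position → ¬lock_door), and O(hold_position) is already established, so O(¬lock_door).
The contrapositive of premise 7 (O(¬close_hatch → lock_door)) is O(¬lock_door → close_hatch), and O(¬lock_door) is already established, so O(close_hatch).
The contrapositive of premise 9 (O(¬flag_disclosure → ¬close_hatch)) is O(close_hatch → flag_disclosure), and O(close_hatch) is already established, so O(flag_disclosure).
However, F(flag_disclosure) at premise 5 amounts to O(¬flag_disclosure).
We now have both O(flag_disclosure) and O(¬flag_disclosure) — flag_disclosure is simultaneously obligatory and forbidden, violating the D-axiom.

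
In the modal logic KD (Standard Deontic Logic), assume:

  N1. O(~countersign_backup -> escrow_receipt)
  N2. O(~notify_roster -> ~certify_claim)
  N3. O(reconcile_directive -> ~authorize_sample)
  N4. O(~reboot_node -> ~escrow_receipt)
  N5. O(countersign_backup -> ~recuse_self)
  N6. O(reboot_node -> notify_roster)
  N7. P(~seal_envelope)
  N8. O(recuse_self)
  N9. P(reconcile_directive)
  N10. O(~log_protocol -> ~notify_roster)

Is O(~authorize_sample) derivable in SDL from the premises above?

No

Premise 3 is O(reconcile_directive -> ~authorize_sample), but O(reconcile_directive) is not derivable from the premises (the permission P(reconcile_directive) asserts only ~O(~reconcile_directive), not O(reconcile_directive)), so it does not yield O(~authorize_sample).
No other premise forces O(~authorize_sample). An ideal world satisfying every premise can still have ~authorize_sample false, so O(~authorize_sample) is not derivable.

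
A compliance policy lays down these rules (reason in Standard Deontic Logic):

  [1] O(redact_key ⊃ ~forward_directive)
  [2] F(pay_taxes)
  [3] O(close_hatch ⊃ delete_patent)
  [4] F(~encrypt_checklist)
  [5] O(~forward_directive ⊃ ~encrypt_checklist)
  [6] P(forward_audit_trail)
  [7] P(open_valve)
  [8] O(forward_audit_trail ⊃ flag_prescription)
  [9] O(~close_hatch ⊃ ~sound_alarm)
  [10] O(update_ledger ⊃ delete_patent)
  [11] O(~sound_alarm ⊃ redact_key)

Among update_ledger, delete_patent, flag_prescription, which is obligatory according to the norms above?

Premise 4, F(~encrypt_checklist), is equivalent to O(encrypt_checklist).
The contrapositive of premise 5 (O(~forward_directive ⊃ ~encrypt_checklist)) is O(encrypt_checklist ⊃ forward_directive), and O(encrypt_checklist) is already established, so O(forward_directive).
Premise 1 is O(redact_key ⊃ ~forward_directive); contrapositively O(forward_directive ⊃ ~redact_key). Since O(forward_directive) holds, K gives O(~redact_key).
The contrapositive of premise 11 (O(~sound_alarm ⊃ redact_key)) is O(~redact_key ⊃ sound_alarm), and O(~redact_key) is already established, so O(sound_alarm).
Premise 9, O(~close_hatch ⊃ ~sound_alarm), contraposes to O(sound_alarm ⊃ close_hatch); with O(sound_alarm) we get O(close_hatch).
With premise 3, O(close_hatch ⊃ delete_patent), the K-axiom yields O(delete_patent).
So O(delete_patent) holds — delete_patent is obligatory. None of the other listed options is made obligatory by any chain of premises.

delete_patent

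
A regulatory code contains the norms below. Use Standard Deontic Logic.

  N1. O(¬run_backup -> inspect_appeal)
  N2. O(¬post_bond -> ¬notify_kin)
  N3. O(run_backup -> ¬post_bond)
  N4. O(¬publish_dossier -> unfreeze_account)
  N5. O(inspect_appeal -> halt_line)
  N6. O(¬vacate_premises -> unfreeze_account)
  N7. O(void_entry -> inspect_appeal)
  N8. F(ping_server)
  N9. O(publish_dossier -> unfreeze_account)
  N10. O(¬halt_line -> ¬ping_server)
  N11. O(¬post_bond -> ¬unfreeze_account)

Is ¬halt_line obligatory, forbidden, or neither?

Premises 4 and 9 cover both cases: O(¬publish_dossier -> unfreeze_account) and O(publish_dossier -> unfreeze_account). Since ¬publish_dossier ∨ publish_dossier is a tautology, O(unfreeze_account) follows.
Premise 11, O(¬post_bond -> ¬unfreeze_account), contraposes to O(unfreeze_account -> post_bond); with O(unfreeze_account) we get O(post_bond).
The contrapositive of premise 3 (O(run_backup -> ¬post_bond)) is O(post_bond -> ¬run_backup), and O(post_bond) is already established, so O(¬run_backup).
With premise 1, O(¬run_backup -> inspect_appeal), the K-axiom yields O(inspect_appeal).
With premise 5, O(inspect_appeal -> halt_line), the K-axiom yields O(halt_line).
Premises 2, 6, 7, 8, 10 do not contribute to this derivation.
Thus O(halt_line), which is F(¬halt_line): ¬halt_line is forbidden.

Forbidden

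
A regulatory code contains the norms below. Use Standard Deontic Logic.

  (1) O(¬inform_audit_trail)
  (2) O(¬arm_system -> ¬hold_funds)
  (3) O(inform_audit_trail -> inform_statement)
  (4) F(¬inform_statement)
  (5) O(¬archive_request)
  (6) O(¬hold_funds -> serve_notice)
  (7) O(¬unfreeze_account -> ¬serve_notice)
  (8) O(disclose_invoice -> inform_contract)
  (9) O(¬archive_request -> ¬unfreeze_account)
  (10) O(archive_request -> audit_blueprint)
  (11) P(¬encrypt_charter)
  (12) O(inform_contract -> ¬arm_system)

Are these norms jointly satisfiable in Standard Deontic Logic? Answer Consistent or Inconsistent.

Premise 3 is O(inform_audit_trail -> inform_statement); even if O(inform_statement) held, inferring O(inform_audit_trail) would be affirming the consequent — invalid.
So O(inform_audit_trail) is not derivable, and the apparent clash with O(¬inform_audit_trail) does not arise.
A world satisfying every obligation exists (e.g. archive_request=false, arm_system=true, audit_blueprint=false, disclose_invoice=false, encrypt_charter=false, hold_funds=true, inform_audit_trail=false, inform_contract=false, inform_statement=true, serve_notice=false, unfreeze_account=false); no atom is both obligatory and forbidden, so the set is consistent.

Consistent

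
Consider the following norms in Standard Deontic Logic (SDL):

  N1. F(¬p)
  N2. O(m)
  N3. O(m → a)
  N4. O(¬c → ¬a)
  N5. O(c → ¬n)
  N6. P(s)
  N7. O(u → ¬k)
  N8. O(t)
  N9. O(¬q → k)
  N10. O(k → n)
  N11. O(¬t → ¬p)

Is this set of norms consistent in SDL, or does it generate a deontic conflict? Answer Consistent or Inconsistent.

Premise 11 is O(¬t → ¬p), but O(¬t) is not derivable from the premises, so it does not yield O(¬p).
So O(¬p) is not derivable, and the apparent clash with O(p) does not arise.
A world satisfying every obligation exists (e.g. a=true, c=true, k=false, m=true, n=false, p=true, q=true, s=false, t=true, u=false); no atom is both obligatory and forbidden, so the set is consistent.

Consistent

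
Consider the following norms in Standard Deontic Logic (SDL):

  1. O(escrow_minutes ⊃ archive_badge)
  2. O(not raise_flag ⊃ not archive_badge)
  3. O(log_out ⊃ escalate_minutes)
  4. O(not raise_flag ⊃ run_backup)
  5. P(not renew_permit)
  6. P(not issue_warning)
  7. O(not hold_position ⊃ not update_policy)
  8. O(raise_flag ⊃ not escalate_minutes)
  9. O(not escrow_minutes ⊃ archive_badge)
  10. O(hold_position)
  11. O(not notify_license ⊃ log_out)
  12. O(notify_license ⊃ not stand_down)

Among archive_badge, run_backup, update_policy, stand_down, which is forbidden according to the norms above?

stand_down

Premises 1 and 9 are O(escrow_minutes ⊃ archive_badge) and O(not escrow_minutes ⊃ archive_badge); every ideal world satisfies escrow_minutes or not escrow_minutes, so in either case archive_badge holds — hence O(archive_badge).
Premise 2, O(not raise_flag ⊃ not archive_badge), contraposes to O(archive_badge ⊃ raise_flag); with O(archive_badge) we get O(raise_flag).
Applying K to premise 8 (O(raise_flag ⊃ not escalate_minutes)) and O(raise_flag) yields O(not escalate_minutes).
Premise 3, O(log_out ⊃ escalate_minutes), contraposes to O(not escalate_minutes ⊃ not log_out); with O(not escalate_minutes) we get O(not log_out).
Premise 11, O(not notify_license ⊃ log_out), contraposes to O(not log_out ⊃ notify_license); with O(not log_out) we get O(notify_license).
With premise 12, O(notify_license ⊃ not stand_down), the K-axiom yields O(not stand_down).
So O(not stand_down) holds, i.e. stand_down is forbidden. None of the other listed options is forbidden under the premises.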